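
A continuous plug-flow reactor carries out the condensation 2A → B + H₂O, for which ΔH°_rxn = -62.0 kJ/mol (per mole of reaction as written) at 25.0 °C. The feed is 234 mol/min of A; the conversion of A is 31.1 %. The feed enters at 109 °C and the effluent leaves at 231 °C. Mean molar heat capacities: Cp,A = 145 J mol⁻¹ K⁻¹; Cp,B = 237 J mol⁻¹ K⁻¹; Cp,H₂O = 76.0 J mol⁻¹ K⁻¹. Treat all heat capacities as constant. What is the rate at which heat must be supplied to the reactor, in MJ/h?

Extent of reaction ξ = 0.311 × 234 / 2 = 36.387 mol/min
Reaction term: ξ·ΔH°_rxn = 36.387 × -62.0 = -2256 kJ/min
Sensible, feed 109→25 °C: -2850.1 kJ/min
Outlet flows (mol/min): A 161.23, B 36.387, H₂O 36.387
Sensible, products 25→231 °C: 7162 kJ/min
Q = ΔH = 2055.9 kJ/min = 34.264 kW
Heat supplied = 123.35 MJ/h

Q_in = 123 MJ/h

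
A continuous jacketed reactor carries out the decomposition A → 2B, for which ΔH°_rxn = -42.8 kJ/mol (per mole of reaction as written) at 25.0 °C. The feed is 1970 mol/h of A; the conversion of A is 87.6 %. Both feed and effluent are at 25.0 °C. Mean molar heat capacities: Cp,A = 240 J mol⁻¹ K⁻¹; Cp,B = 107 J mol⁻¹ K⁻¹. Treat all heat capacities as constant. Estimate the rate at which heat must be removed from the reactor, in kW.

Extent of reaction ξ = 0.876 × 1970 = 1725.7 mol/h
Reaction term: ξ·ΔH°_rxn = 1725.7 × -42.8 = -73861 kJ/h
Q = ΔH = -73861 kJ/h = -20.517 kW
Heat removed = 20.517 kW

Q_out = 20.5 kW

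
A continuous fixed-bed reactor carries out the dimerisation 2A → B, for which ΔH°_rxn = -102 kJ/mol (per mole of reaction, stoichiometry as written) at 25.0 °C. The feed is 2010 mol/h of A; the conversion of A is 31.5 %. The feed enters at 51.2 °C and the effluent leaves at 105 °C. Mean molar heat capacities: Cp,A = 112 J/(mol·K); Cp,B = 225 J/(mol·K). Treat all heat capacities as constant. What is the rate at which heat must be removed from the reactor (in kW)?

Q_out = 5.60 kW

Extent of reaction ξ = 0.315 × 2010 / 2 = 316.57 mol/h
Reaction term: ξ·ΔH°_rxn = 316.57 × -102 = -32291 kJ/h
Sensible, feed 51.2→25 °C: -5898.1 kJ/h
Outlet flows (mol/h): A 1376.8, B 316.57
Sensible, products 25→105 °C: 18035 kJ/h
Q = ΔH = -20154 kJ/h = -5.5983 kW
Heat removed = 5.5983 kW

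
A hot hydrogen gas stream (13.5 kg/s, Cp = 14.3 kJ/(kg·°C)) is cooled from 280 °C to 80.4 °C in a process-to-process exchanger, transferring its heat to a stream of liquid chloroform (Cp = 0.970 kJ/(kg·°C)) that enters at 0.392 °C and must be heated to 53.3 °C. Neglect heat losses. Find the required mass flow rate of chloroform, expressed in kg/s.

ṁ_c = 751 kg/s

Heat released by hot stream: Q = 13.5 × 14.3 × (280 − 80.4) = 38533 kJ/s
Energy balance on cold side (adiabatic exchanger): Q = ṁ_c·Cp_c·(T_c,out − T_c,in)
ṁ_c = 38533 / [0.970 × (53.3 − 0.392)] = 750.82 kg/s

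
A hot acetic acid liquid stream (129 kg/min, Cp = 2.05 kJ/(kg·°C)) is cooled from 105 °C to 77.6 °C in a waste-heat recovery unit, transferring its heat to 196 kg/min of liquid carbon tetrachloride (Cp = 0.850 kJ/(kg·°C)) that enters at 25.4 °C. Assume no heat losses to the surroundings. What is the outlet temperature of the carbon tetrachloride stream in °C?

Heat released by hot stream: Q = 129 × 2.05 × (105 − 77.6) = 7245.9 kJ/min
Energy balance on cold side (adiabatic exchanger): Q = ṁ_c·Cp_c·(T_c,out − T_c,in)
T_c,out = 25.4 + 7245.9/(196 × 0.850) = 68.893 °C

T_c,out = 68.9 °C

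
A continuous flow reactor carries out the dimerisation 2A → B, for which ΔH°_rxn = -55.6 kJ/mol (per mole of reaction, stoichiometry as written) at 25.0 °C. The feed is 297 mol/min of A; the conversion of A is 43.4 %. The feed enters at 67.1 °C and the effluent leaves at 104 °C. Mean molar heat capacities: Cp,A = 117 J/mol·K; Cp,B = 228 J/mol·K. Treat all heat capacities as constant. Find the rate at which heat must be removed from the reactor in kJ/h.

Q_out = 140000 kJ/h

Extent of reaction ξ = 0.434 × 297 / 2 = 64.449 mol/min
Reaction term: ξ·ΔH°_rxn = 64.449 × -55.6 = -3583.4 kJ/min
Sensible, feed 67.1→25 °C: -1462.9 kJ/min
Outlet flows (mol/min): A 168.1, B 64.449
Sensible, products 25→104 °C: 2714.6 kJ/min
Q = ΔH = -2331.7 kJ/min = -38.861 kW
Heat removed = 139900 kJ/h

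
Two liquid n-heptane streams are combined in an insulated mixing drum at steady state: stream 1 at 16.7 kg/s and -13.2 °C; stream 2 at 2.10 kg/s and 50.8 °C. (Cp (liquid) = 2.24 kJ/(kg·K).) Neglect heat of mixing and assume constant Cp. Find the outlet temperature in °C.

T_out = -6.05 °C

Energy balance with Q = 0: Σ ṁᵢCp,ᵢ(T_out − Tᵢ) = 0
T_out = Σ ṁᵢCp,ᵢTᵢ / Σ ṁᵢCp,ᵢ
      = -254.82 / 42.112 = -6.0511 °C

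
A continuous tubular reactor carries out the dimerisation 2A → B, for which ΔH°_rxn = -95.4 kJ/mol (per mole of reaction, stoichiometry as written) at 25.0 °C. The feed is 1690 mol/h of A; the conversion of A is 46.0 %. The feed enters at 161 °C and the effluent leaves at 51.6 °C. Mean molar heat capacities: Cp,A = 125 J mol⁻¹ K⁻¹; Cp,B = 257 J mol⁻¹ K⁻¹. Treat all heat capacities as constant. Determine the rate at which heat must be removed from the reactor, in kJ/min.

Extent of reaction ξ = 0.460 × 1690 / 2 = 388.7 mol/h
Reaction term: ξ·ΔH°_rxn = 388.7 × -95.4 = -37082 kJ/h
Sensible, feed 161→25 °C: -28730 kJ/h
Outlet flows (mol/h): A 912.6, B 388.7
Sensible, products 25→51.6 °C: 5691.6 kJ/h
Q = ΔH = -60120 kJ/h = -16.7 kW
Heat removed = 1002 kJ/min

Q_out = 1000 kJ/min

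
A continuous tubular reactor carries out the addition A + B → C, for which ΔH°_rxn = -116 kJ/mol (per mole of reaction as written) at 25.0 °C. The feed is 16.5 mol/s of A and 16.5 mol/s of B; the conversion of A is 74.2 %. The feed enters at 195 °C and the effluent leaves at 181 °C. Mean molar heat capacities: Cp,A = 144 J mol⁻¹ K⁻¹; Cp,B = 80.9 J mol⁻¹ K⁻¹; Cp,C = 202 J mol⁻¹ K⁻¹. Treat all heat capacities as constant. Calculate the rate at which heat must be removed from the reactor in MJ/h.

Q_out = 5460 MJ/h

Extent of reaction ξ = 0.742 × 16.5 = 12.243 mol/s
Reaction term: ξ·ΔH°_rxn = 12.243 × -116 = -1420.2 kJ/s
Sensible, feed 195→25 °C: -630.84 kJ/s
Outlet flows (mol/s): A 4.257, B 4.257, C 12.243
Sensible, products 25→181 °C: 535.16 kJ/s
Q = ΔH = -1515.9 kJ/s = -1515.9 kW
Heat removed = 5457.2 MJ/h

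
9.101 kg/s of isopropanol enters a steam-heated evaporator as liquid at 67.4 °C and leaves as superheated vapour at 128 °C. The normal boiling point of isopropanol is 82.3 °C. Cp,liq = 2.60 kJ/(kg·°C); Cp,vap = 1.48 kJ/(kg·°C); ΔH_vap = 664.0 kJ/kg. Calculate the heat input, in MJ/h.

Q = 25200 MJ/h

liquid 67.4→82.3 °C: 38.74 kJ/kg
vaporisation at 82.3 °C: 664 kJ/kg
vapour 82.3→128 °C: 67.636 kJ/kg
Δh = 38.74 + 664 + 67.636 = 770.38 kJ/kg
Q = ṁ·Δh = 9.101 kg/s × 770.38 kJ/kg = 7011.2 kJ/s
|Q| = 7011.2 kW = 25240 MJ/h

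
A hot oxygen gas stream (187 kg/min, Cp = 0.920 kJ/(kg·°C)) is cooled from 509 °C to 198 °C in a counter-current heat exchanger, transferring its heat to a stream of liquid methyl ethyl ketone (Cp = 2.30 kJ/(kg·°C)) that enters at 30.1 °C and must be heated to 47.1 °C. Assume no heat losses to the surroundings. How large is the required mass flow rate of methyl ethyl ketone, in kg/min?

Heat released by hot stream: Q = 187 × 0.920 × (509 − 198) = 53504 kJ/min
Energy balance on cold side (adiabatic exchanger): Q = ṁ_c·Cp_c·(T_c,out − T_c,in)
ṁ_c = 53504 / [2.30 × (47.1 − 30.1)] = 1368.4 kg/min

ṁ_c = 1370 kg/min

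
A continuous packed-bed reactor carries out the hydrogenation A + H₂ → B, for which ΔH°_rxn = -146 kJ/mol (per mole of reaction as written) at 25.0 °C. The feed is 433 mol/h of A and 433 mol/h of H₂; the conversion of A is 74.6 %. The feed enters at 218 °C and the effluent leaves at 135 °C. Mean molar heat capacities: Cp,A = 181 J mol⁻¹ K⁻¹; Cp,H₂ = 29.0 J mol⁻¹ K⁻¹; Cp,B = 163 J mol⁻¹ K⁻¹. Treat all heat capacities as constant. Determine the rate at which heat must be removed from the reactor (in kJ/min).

Q_out = 940 kJ/min

Extent of reaction ξ = 0.746 × 433 = 323.02 mol/h
Reaction term: ξ·ΔH°_rxn = 323.02 × -146 = -47161 kJ/h
Sensible, feed 218→25 °C: -17549 kJ/h
Outlet flows (mol/h): A 109.98, H₂ 109.98, B 323.02
Sensible, products 25→135 °C: 8332.3 kJ/h
Q = ΔH = -56378 kJ/h = -15.661 kW
Heat removed = 939.63 kJ/min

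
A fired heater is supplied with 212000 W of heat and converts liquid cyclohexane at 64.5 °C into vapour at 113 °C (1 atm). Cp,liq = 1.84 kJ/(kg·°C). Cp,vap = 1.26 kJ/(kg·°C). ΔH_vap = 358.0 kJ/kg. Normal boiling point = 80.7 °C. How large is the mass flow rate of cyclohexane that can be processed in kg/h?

Δh = 1.84×(80.7−64.5) + 358.0 + 1.26×(113−80.7) = 428.51 kJ/kg
Q = 212000 W = 212 kJ/s = 763200 kJ/h
ṁ = Q/Δh = 763200 / 428.51 = 1781.1 kg/h

ṁ = 1780 kg/h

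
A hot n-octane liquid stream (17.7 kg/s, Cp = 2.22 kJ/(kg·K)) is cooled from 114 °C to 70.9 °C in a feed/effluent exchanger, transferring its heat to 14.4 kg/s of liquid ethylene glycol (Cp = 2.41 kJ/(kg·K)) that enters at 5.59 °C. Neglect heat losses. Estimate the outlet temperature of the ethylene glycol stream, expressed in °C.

Heat released by hot stream: Q = 17.7 × 2.22 × (114 − 70.9) = 1693.6 kJ/s
Energy balance on cold side (adiabatic exchanger): Q = ṁ_c·Cp_c·(T_c,out − T_c,in)
T_c,out = 5.59 + 1693.6/(14.4 × 2.41) = 54.39 °C

T_c,out = 54.4 °C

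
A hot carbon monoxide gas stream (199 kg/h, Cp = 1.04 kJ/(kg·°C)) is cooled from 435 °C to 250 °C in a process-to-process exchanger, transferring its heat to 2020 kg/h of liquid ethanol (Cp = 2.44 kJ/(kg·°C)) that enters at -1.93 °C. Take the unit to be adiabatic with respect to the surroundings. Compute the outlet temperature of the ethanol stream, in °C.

T_c,out = 5.84 °C

Heat released by hot stream: Q = 199 × 1.04 × (435 − 250) = 38288 kJ/h
Energy balance on cold side (adiabatic exchanger): Q = ṁ_c·Cp_c·(T_c,out − T_c,in)
T_c,out = -1.93 + 38288/(2020 × 2.44) = 5.8381 °C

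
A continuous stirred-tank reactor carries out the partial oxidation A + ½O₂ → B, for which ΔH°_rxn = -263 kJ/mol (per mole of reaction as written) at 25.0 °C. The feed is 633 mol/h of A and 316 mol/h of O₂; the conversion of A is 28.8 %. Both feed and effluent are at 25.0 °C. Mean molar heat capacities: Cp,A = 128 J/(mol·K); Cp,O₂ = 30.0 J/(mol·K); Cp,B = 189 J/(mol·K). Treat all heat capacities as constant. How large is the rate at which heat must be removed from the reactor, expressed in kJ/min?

Extent of reaction ξ = 0.288 × 633 = 182.3 mol/h
Reaction term: ξ·ΔH°_rxn = 182.3 × -263 = -47946 kJ/h
Q = ΔH = -47946 kJ/h = -13.318 kW
Heat removed = 799.1 kJ/min

Q_out = 799 kJ/min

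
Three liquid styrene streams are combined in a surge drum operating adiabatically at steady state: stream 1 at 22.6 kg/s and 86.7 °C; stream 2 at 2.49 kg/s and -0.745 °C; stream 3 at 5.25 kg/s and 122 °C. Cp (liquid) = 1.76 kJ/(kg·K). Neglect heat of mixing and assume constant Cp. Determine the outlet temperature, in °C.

Adiabatic, steady state ⇒ Σ ṁᵢCp,ᵢ(T_out − Tᵢ) = 0
T_out = Σ ṁᵢCp,ᵢTᵢ / Σ ṁᵢCp,ᵢ
      = 4572.6 / 53.398 = 85.632 °C

T_out = 85.6 °C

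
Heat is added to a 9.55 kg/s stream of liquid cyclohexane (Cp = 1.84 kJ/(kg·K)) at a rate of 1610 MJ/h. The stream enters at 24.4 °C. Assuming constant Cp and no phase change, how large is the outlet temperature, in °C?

T_out = 49.9 °C

Q = 1610 MJ/h = 447.22 kJ/s
ΔT = Q/(ṁ·Cp) = 447.22/(9.55×1.84) = 25.451 K
T_out = 24.4 + 25.451 = 49.851 °C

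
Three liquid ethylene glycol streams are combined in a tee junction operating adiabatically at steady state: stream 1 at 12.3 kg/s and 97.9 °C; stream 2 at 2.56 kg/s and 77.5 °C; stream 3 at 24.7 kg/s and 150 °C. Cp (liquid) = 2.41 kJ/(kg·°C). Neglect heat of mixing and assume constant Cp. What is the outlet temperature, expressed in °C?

Adiabatic, steady state ⇒ Σ ṁᵢCp,ᵢ(T_out − Tᵢ) = 0
T_out = Σ ṁᵢCp,ᵢTᵢ / Σ ṁᵢCp,ᵢ
      = 12309 / 95.34 = 129.11 °C

T_out = 129 °C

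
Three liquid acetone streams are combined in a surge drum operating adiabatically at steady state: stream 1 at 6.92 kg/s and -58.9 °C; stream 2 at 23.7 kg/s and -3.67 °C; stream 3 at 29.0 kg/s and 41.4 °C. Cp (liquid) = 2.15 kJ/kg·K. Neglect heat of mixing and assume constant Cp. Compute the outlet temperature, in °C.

Adiabatic, steady state ⇒ Σ ṁᵢCp,ᵢ(T_out − Tᵢ) = 0
Σ ṁᵢCp,ᵢTᵢ = 6.92×2.15×-58.9 + 23.7×2.15×-3.67 + 29.0×2.15×41.4 = 1518
Σ ṁᵢCp,ᵢ = 6.92×2.15 + 23.7×2.15 + 29.0×2.15 = 128.18
T_out = 1518 / 128.18 = 11.842 °C

T_out = 11.8 °C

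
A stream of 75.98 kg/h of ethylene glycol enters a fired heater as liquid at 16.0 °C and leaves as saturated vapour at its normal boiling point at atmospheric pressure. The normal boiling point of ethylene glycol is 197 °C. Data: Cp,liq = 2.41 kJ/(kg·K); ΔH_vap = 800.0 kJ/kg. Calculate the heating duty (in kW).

Q = 26.1 kW

liquid 16.0→197 °C: 436.21 kJ/kg
vaporisation at 197 °C: 800 kJ/kg
Δh = 436.21 + 800 = 1236.2 kJ/kg
Q = ṁ·Δh = 75.98 kg/h × 1236.2 kJ/kg = 93927 kJ/h
|Q| = 26.091 kW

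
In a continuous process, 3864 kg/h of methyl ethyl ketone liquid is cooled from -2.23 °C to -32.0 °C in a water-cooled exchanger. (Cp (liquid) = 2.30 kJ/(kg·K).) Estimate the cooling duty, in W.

Q = ṁ·Cp·ΔT = 3864 × 2.30 × (-32.0 − -2.23) = -264570 kJ/h
Converting: 264570 / 3600 s = 73.492 kW
Cooling duty = 73492 W

Q_c = 73500 W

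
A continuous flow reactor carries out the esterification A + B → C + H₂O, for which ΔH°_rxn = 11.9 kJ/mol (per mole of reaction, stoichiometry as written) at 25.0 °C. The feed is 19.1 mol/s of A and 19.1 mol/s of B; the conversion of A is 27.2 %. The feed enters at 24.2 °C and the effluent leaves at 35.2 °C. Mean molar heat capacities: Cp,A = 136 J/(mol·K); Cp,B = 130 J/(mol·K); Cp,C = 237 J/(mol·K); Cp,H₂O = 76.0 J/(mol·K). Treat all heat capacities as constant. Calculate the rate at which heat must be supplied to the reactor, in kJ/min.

Q_in = 7210 kJ/min

Extent of reaction ξ = 0.272 × 19.1 = 5.1952 mol/s
Reaction term: ξ·ΔH°_rxn = 5.1952 × 11.9 = 61.823 kJ/s
Sensible, feed 24.2→25 °C: 4.0645 kJ/s
Outlet flows (mol/s): A 13.905, B 13.905, C 5.1952, H₂O 5.1952
Sensible, products 25→35.2 °C: 54.313 kJ/s
Q = ΔH = 120.2 kJ/s = 120.2 kW
Heat supplied = 7212 kJ/min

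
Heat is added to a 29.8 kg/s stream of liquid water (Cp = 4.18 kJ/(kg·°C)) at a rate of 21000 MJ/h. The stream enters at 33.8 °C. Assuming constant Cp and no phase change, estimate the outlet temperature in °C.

Q = 21000 MJ/h = 5833.3 kJ/s
ΔT = Q/(ṁ·Cp) = 5833.3/(29.8×4.18) = 46.83 K
T_out = 33.8 + 46.83 = 80.63 °C

T_out = 80.6 °C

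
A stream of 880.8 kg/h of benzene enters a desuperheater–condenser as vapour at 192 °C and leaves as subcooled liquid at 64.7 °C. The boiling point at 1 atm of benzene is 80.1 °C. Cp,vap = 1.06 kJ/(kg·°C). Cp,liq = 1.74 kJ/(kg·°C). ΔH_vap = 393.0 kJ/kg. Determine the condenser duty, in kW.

vapour 192→80.1 °C: -118.61 kJ/kg
condensation at 80.1 °C: -393 kJ/kg
liquid 80.1→64.7 °C: -26.796 kJ/kg
Δh = -118.61 + -393 + -26.796 = -538.41 kJ/kg
Q = ṁ·Δh = 880.8 kg/h × -538.41 kJ/kg = -474230 kJ/h
|Q| = 131.73 kW

Q_c = 132 kW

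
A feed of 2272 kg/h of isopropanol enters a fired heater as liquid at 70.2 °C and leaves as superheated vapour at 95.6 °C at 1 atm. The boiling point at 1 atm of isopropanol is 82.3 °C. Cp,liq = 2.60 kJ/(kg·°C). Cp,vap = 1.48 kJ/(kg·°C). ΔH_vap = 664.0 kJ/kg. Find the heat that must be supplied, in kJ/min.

liquid 70.2→82.3 °C: 31.46 kJ/kg
vaporisation at 82.3 °C: 664 kJ/kg
vapour 82.3→95.6 °C: 19.684 kJ/kg
Δh = 31.46 + 664 + 19.684 = 715.14 kJ/kg
Q = ṁ·Δh = 2272 kg/h × 715.14 kJ/kg = 1.6248e+06 kJ/h
|Q| = 451.34 kW = 27080 kJ/min

Q = 27100 kJ/min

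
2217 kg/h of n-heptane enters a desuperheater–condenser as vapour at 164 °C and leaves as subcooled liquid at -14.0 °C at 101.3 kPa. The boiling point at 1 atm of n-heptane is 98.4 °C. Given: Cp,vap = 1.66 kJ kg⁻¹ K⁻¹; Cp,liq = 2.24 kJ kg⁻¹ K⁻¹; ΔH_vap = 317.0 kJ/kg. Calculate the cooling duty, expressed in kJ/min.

vapour 164→98.4 °C: -108.9 kJ/kg
condensation at 98.4 °C: -317 kJ/kg
liquid 98.4→-14.0 °C: -251.78 kJ/kg
Δh = -108.9 + -317 + -251.78 = -677.67 kJ/kg
Q = ṁ·Δh = 2217 kg/h × -677.67 kJ/kg = -1.5024e+06 kJ/h
|Q| = 417.33 kW = 25040 kJ/min

Q_c = 25000 kJ/min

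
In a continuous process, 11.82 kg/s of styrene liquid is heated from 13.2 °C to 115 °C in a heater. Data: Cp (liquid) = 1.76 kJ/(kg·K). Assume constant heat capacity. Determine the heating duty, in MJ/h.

Q = ṁ·Cp·ΔT = 11.82 × 1.76 × (115 − 13.2) = 2117.8 kJ/s
Heating duty = 7624 MJ/h

Q = 7620 MJ/h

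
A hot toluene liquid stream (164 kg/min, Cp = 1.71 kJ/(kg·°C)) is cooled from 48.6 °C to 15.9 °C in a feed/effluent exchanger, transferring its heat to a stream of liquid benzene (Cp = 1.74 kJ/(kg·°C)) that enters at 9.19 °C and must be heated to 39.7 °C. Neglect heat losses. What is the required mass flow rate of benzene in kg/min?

Heat released by hot stream: Q = 164 × 1.71 × (48.6 − 15.9) = 9170.4 kJ/min
Energy balance on cold side (adiabatic exchanger): Q = ṁ_c·Cp_c·(T_c,out − T_c,in)
ṁ_c = 9170.4 / [1.74 × (39.7 − 9.19)] = 172.74 kg/min

ṁ_c = 173 kg/min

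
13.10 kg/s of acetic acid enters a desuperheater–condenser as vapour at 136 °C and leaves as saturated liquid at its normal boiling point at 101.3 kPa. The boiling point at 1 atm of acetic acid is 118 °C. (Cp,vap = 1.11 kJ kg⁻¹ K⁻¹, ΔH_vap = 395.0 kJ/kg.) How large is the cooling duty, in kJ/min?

vapour 136→118 °C: -19.98 kJ/kg
condensation at 118 °C: -395 kJ/kg
Δh = -19.98 + -395 = -414.98 kJ/kg
Q = ṁ·Δh = 13.10 kg/s × -414.98 kJ/kg = -5436.2 kJ/s
|Q| = 5436.2 kW = 326170 kJ/min

Q_c = 326000 kJ/min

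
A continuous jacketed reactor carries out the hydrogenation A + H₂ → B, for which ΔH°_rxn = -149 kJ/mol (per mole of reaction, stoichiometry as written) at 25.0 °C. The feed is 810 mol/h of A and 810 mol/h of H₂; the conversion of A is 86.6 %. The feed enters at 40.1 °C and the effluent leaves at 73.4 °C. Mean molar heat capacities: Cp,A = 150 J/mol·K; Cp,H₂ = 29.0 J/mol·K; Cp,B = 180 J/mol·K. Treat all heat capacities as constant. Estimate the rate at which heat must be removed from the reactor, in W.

Q_out = 27700 W

Extent of reaction ξ = 0.866 × 810 = 701.46 mol/h
Reaction term: ξ·ΔH°_rxn = 701.46 × -149 = -104520 kJ/h
Sensible, feed 40.1→25 °C: -2189.3 kJ/h
Outlet flows (mol/h): A 108.54, H₂ 108.54, B 701.46
Sensible, products 25→73.4 °C: 7051.5 kJ/h
Q = ΔH = -99655 kJ/h = -27.682 kW
Heat removed = 27682 W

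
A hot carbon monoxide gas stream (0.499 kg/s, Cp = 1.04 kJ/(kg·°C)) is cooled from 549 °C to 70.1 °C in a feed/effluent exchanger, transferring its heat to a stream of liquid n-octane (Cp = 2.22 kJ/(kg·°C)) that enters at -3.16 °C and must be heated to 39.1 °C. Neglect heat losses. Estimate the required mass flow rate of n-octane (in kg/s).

Heat released by hot stream: Q = 0.499 × 1.04 × (549 − 70.1) = 248.53 kJ/s
Energy balance on cold side (adiabatic exchanger): Q = ṁ_c·Cp_c·(T_c,out − T_c,in)
ṁ_c = 248.53 / [2.22 × (39.1 − -3.16)] = 2.6491 kg/s

ṁ_c = 2.65 kg/s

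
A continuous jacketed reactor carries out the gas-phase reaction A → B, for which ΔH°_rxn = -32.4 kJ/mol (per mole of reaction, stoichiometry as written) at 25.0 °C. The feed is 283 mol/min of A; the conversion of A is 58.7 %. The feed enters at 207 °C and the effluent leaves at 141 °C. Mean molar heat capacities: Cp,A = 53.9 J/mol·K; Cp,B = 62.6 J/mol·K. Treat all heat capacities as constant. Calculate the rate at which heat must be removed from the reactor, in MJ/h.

Extent of reaction ξ = 0.587 × 283 = 166.12 mol/min
Reaction term: ξ·ΔH°_rxn = 166.12 × -32.4 = -5382.3 kJ/min
Sensible, feed 207→25 °C: -2776.2 kJ/min
Outlet flows (mol/min): A 116.88, B 166.12
Sensible, products 25→141 °C: 1937.1 kJ/min
Q = ΔH = -6221.4 kJ/min = -103.69 kW
Heat removed = 373.28 MJ/h

Q_out = 373 MJ/h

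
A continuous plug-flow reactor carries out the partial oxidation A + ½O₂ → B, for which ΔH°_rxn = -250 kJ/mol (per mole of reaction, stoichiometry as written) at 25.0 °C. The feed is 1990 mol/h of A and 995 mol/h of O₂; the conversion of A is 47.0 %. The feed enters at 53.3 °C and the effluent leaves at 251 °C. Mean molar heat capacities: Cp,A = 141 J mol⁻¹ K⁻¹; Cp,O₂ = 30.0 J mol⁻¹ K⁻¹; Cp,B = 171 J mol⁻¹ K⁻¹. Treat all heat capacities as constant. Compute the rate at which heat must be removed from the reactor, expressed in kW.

Extent of reaction ξ = 0.470 × 1990 = 935.3 mol/h
Reaction term: ξ·ΔH°_rxn = 935.3 × -250 = -233820 kJ/h
Sensible, feed 53.3→25 °C: -8785.5 kJ/h
Outlet flows (mol/h): A 1054.7, O₂ 527.35, B 935.3
Sensible, products 25→251 °C: 73330 kJ/h
Q = ΔH = -169280 kJ/h = -47.022 kW
Heat removed = 47.022 kW

Q_out = 47.0 kW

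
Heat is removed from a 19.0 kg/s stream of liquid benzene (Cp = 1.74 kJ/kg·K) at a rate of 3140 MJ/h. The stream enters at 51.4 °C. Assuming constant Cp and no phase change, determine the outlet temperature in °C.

Q = 3140 MJ/h = 872.22 kJ/s
ΔT = Q/(ṁ·Cp) = 872.22/(19.0×1.74) = 26.383 K
T_out = 51.4 − 26.383 = 25.017 °C

T_out = 25.0 °C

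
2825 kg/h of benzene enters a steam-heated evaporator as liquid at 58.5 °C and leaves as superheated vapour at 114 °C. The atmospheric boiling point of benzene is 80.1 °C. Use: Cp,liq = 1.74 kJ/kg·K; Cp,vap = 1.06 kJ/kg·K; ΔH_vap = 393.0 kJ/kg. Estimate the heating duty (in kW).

Q = 366 kW

liquid 58.5→80.1 °C: 37.584 kJ/kg
vaporisation at 80.1 °C: 393 kJ/kg
vapour 80.1→114 °C: 35.934 kJ/kg
Δh = 37.584 + 393 + 35.934 = 466.52 kJ/kg
Q = ṁ·Δh = 2825 kg/h × 466.52 kJ/kg = 1.3179e+06 kJ/h
|Q| = 366.09 kW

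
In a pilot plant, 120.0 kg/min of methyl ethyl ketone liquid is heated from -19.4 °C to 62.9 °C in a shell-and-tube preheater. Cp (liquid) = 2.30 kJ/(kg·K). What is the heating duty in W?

Q = ṁ·Cp·ΔT = 120.0 × 2.30 × (62.9 − -19.4) = 22715 kJ/min
Converting: 22715 / 60 s = 378.58 kW
Heating duty = 378580 W

Q = 379000 W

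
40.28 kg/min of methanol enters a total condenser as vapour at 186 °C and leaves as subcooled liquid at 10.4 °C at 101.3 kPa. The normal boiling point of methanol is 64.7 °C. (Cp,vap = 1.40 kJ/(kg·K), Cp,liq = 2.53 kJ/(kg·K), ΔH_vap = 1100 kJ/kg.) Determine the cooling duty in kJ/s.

Q_c = 945 kJ/s

vapour 186→64.7 °C: -169.82 kJ/kg
condensation at 64.7 °C: -1100 kJ/kg
liquid 64.7→10.4 °C: -137.38 kJ/kg
Δh = -169.82 + -1100 + -137.38 = -1407.2 kJ/kg
Q = ṁ·Δh = 40.28 kg/min × -1407.2 kJ/kg = -56682 kJ/min
|Q| = 944.7 kW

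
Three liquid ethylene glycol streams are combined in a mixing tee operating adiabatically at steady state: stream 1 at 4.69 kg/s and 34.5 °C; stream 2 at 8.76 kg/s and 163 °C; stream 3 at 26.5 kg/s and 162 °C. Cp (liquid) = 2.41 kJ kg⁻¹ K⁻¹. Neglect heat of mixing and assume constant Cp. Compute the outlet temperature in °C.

T_out = 147 °C

Energy balance with Q = 0: Σ ṁᵢCp,ᵢ(T_out − Tᵢ) = 0
T_out = Σ ṁᵢCp,ᵢTᵢ / Σ ṁᵢCp,ᵢ
      = 14177 / 96.279 = 147.25 °C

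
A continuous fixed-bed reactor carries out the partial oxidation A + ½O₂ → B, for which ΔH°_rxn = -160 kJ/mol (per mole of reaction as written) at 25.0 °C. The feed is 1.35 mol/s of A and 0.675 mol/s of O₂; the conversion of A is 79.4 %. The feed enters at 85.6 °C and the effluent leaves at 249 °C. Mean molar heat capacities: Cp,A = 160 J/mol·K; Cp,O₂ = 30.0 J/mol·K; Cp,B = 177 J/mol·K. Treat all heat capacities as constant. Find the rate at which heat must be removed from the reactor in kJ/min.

Q_out = 7950 kJ/min

Extent of reaction ξ = 0.794 × 1.35 = 1.0719 mol/s
Reaction term: ξ·ΔH°_rxn = 1.0719 × -160 = -171.5 kJ/s
Sensible, feed 85.6→25 °C: -14.317 kJ/s
Outlet flows (mol/s): A 0.2781, O₂ 0.13905, B 1.0719
Sensible, products 25→249 °C: 53.4 kJ/s
Q = ΔH = -132.42 kJ/s = -132.42 kW
Heat removed = 7945.2 kJ/min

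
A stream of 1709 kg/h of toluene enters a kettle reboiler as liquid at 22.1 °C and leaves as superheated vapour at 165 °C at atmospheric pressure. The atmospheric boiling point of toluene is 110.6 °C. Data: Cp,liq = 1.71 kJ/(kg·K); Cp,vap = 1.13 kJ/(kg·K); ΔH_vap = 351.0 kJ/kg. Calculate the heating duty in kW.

Q = 268 kW

liquid 22.1→110.6 °C: 151.34 kJ/kg
vaporisation at 110.6 °C: 351 kJ/kg
vapour 110.6→165 °C: 61.472 kJ/kg
Δh = 151.34 + 351 + 61.472 = 563.81 kJ/kg
Q = ṁ·Δh = 1709 kg/h × 563.81 kJ/kg = 963550 kJ/h
|Q| = 267.65 kW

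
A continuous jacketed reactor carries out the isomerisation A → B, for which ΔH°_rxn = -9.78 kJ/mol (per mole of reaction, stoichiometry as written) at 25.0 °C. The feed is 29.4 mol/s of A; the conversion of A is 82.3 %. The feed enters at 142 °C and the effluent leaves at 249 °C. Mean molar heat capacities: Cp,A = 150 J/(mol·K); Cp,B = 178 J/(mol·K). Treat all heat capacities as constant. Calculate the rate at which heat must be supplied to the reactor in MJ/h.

Extent of reaction ξ = 0.823 × 29.4 = 24.196 mol/s
Reaction term: ξ·ΔH°_rxn = 24.196 × -9.78 = -236.64 kJ/s
Sensible, feed 142→25 °C: -515.97 kJ/s
Outlet flows (mol/s): A 5.2038, B 24.196
Sensible, products 25→249 °C: 1139.6 kJ/s
Q = ΔH = 386.99 kJ/s = 386.99 kW
Heat supplied = 1393.2 MJ/h

Q_in = 1390 MJ/h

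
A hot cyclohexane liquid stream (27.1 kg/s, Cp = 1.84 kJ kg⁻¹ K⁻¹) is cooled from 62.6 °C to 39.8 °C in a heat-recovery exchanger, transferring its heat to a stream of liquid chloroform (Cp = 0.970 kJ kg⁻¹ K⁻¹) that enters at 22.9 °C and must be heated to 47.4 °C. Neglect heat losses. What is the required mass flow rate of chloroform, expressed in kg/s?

Heat released by hot stream: Q = 27.1 × 1.84 × (62.6 − 39.8) = 1136.9 kJ/s
Energy balance on cold side (adiabatic exchanger): Q = ṁ_c·Cp_c·(T_c,out − T_c,in)
ṁ_c = 1136.9 / [0.970 × (47.4 − 22.9)] = 47.839 kg/s

ṁ_c = 47.8 kg/s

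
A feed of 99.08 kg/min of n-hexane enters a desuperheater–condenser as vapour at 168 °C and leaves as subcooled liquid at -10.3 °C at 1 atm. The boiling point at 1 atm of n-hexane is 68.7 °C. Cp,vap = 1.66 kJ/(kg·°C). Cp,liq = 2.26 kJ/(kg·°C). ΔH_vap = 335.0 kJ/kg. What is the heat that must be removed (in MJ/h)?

Q_c = 4030 MJ/h

vapour 168→68.7 °C: -164.84 kJ/kg
condensation at 68.7 °C: -335 kJ/kg
liquid 68.7→-10.3 °C: -178.54 kJ/kg
Δh = -164.84 + -335 + -178.54 = -678.38 kJ/kg
Q = ṁ·Δh = 99.08 kg/min × -678.38 kJ/kg = -67214 kJ/min
|Q| = 1120.2 kW = 4032.8 MJ/h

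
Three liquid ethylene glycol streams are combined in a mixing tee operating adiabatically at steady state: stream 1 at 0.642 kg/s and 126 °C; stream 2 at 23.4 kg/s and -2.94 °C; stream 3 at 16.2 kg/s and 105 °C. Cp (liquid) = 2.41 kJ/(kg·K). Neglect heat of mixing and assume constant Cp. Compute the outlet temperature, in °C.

T_out = 42.6 °C

No heat crosses the boundary, so H_out = H_in.
T_out = Σ ṁᵢCp,ᵢTᵢ / Σ ṁᵢCp,ᵢ
      = 4128.6 / 96.983 = 42.57 °C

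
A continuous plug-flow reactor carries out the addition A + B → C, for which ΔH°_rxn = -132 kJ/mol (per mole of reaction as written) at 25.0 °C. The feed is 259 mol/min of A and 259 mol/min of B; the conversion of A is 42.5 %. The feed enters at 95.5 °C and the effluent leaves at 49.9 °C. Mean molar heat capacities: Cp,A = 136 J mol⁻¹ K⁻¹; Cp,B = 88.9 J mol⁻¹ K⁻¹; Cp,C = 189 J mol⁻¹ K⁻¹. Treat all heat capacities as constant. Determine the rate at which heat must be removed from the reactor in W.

Q_out = 288000 W

Extent of reaction ξ = 0.425 × 259 = 110.08 mol/min
Reaction term: ξ·ΔH°_rxn = 110.08 × -132 = -14530 kJ/min
Sensible, feed 95.5→25 °C: -4106.6 kJ/min
Outlet flows (mol/min): A 148.93, B 148.93, C 110.08
Sensible, products 25→49.9 °C: 1352 kJ/min
Q = ΔH = -17284 kJ/min = -288.07 kW
Heat removed = 288070 W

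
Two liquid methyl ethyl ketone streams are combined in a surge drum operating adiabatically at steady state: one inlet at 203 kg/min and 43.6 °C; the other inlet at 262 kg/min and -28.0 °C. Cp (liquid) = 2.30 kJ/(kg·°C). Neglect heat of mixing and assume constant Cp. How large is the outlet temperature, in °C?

T_out = 3.26 °C

Adiabatic, steady state ⇒ Σ ṁᵢCp,ᵢ(T_out − Tᵢ) = 0
Σ ṁᵢCp,ᵢTᵢ = 203×2.30×43.6 + 262×2.30×-28.0 = 3484
Σ ṁᵢCp,ᵢ = 203×2.30 + 262×2.30 = 1069.5
T_out = 3484 / 1069.5 = 3.2576 °C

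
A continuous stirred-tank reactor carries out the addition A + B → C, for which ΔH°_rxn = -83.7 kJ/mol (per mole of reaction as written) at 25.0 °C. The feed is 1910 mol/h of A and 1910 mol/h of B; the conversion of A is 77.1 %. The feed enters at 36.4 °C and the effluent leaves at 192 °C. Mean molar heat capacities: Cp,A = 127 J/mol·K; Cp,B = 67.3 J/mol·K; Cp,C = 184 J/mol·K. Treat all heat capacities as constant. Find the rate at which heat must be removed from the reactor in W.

Q_out = 18900 W

Extent of reaction ξ = 0.771 × 1910 = 1472.6 mol/h
Reaction term: ξ·ΔH°_rxn = 1472.6 × -83.7 = -123260 kJ/h
Sensible, feed 36.4→25 °C: -4230.7 kJ/h
Outlet flows (mol/h): A 437.39, B 437.39, C 1472.6
Sensible, products 25→192 °C: 59443 kJ/h
Q = ΔH = -68045 kJ/h = -18.901 kW
Heat removed = 18901 W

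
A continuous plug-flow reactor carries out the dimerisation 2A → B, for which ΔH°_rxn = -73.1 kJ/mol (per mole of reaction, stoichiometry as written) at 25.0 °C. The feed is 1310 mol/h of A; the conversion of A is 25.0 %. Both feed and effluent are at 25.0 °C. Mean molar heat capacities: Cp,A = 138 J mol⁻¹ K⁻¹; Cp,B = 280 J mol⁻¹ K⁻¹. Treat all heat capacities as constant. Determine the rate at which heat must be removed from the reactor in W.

Q_out = 3330 W

Extent of reaction ξ = 0.250 × 1310 / 2 = 163.75 mol/h
Reaction term: ξ·ΔH°_rxn = 163.75 × -73.1 = -11970 kJ/h
Q = ΔH = -11970 kJ/h = -3.325 kW
Heat removed = 3325 W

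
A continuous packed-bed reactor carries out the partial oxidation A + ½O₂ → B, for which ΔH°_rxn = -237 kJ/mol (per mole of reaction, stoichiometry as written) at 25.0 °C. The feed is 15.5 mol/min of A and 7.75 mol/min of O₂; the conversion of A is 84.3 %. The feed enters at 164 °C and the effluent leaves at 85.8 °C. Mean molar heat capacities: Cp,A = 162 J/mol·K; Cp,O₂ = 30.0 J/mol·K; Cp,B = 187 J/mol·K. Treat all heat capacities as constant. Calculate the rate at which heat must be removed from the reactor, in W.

Q_out = 55100 W

Extent of reaction ξ = 0.843 × 15.5 = 13.066 mol/min
Reaction term: ξ·ΔH°_rxn = 13.066 × -237 = -3096.8 kJ/min
Sensible, feed 164→25 °C: -381.35 kJ/min
Outlet flows (mol/min): A 2.4335, O₂ 1.2168, B 13.066
Sensible, products 25→85.8 °C: 174.75 kJ/min
Q = ΔH = -3303.4 kJ/min = -55.056 kW
Heat removed = 55056 W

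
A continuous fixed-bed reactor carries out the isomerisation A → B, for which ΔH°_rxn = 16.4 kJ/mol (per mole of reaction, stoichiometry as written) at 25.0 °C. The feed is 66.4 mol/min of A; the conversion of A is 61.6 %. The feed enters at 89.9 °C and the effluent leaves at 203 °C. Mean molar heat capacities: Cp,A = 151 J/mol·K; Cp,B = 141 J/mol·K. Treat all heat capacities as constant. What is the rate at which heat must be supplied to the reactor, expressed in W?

Q_in = 28900 W

Extent of reaction ξ = 0.616 × 66.4 = 40.902 mol/min
Reaction term: ξ·ΔH°_rxn = 40.902 × 16.4 = 670.8 kJ/min
Sensible, feed 89.9→25 °C: -650.71 kJ/min
Outlet flows (mol/min): A 25.498, B 40.902
Sensible, products 25→203 °C: 1711.9 kJ/min
Q = ΔH = 1732 kJ/min = 28.866 kW
Heat supplied = 28866 W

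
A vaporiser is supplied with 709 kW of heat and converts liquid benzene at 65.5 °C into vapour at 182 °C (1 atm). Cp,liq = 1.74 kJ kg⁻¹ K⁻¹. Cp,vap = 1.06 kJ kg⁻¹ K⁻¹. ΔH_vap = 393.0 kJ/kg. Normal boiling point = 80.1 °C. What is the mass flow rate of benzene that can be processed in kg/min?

ṁ = 80.8 kg/min

Δh = 1.74×(80.1−65.5) + 393.0 + 1.06×(182−80.1) = 526.42 kJ/kg
Q = 709 kW = 709 kJ/s = 42540 kJ/min
ṁ = Q/Δh = 42540 / 526.42 = 80.81 kg/min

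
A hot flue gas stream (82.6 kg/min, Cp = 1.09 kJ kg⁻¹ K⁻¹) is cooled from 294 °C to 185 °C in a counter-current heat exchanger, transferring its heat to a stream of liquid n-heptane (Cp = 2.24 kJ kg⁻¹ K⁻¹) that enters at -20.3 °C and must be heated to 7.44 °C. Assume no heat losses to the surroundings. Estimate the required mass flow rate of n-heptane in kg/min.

Heat released by hot stream: Q = 82.6 × 1.09 × (294 − 185) = 9813.7 kJ/min
Energy balance on cold side (adiabatic exchanger): Q = ṁ_c·Cp_c·(T_c,out − T_c,in)
ṁ_c = 9813.7 / [2.24 × (7.44 − -20.3)] = 157.94 kg/min

ṁ_c = 158 kg/min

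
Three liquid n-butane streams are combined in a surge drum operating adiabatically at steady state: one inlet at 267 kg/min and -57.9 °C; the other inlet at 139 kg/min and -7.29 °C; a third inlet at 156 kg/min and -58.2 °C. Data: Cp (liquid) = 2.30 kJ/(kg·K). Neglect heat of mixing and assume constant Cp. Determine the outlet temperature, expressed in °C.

T_out = -45.5 °C

Adiabatic, steady state ⇒ Σ ṁᵢCp,ᵢ(T_out − Tᵢ) = 0
Σ ṁᵢCp,ᵢTᵢ = 267×2.30×-57.9 + 139×2.30×-7.29 + 156×2.30×-58.2 = -58769
Σ ṁᵢCp,ᵢ = 267×2.30 + 139×2.30 + 156×2.30 = 1292.6
T_out = -58769 / 1292.6 = -45.466 °C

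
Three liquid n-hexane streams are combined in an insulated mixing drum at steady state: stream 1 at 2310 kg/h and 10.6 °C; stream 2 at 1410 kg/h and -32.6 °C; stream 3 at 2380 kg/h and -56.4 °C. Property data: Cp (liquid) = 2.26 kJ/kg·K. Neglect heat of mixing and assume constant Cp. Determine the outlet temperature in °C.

T_out = -25.5 °C

Energy balance with Q = 0: Σ ṁᵢCp,ᵢ(T_out − Tᵢ) = 0
T_out = Σ ṁᵢCp,ᵢTᵢ / Σ ṁᵢCp,ᵢ
      = -351910 / 13786 = -25.527 °C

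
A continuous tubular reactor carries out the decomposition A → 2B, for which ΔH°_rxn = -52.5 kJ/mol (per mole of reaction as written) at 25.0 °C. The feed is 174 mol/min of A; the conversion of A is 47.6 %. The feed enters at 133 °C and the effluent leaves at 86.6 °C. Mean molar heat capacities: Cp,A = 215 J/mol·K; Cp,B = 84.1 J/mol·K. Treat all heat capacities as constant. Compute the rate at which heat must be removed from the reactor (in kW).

Extent of reaction ξ = 0.476 × 174 = 82.824 mol/min
Reaction term: ξ·ΔH°_rxn = 82.824 × -52.5 = -4348.3 kJ/min
Sensible, feed 133→25 °C: -4040.3 kJ/min
Outlet flows (mol/min): A 91.176, B 165.65
Sensible, products 25→86.6 °C: 2065.7 kJ/min
Q = ΔH = -6322.9 kJ/min = -105.38 kW
Heat removed = 105.38 kW

Q_out = 105 kW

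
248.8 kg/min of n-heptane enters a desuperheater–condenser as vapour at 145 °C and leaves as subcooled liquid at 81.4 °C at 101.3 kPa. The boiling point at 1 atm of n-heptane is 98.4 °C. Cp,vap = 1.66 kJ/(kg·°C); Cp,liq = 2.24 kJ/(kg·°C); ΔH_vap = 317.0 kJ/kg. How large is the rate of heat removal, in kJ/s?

vapour 145→98.4 °C: -77.356 kJ/kg
condensation at 98.4 °C: -317 kJ/kg
liquid 98.4→81.4 °C: -38.08 kJ/kg
Δh = -77.356 + -317 + -38.08 = -432.44 kJ/kg
Q = ṁ·Δh = 248.8 kg/min × -432.44 kJ/kg = -107590 kJ/min
|Q| = 1793.2 kW

Q_c = 1790 kJ/s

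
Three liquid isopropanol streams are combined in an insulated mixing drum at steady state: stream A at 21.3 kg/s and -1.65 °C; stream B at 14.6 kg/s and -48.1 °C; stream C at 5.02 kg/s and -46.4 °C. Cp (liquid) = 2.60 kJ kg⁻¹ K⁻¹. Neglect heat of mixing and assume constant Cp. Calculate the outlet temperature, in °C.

T_out = -23.7 °C

No heat crosses the boundary, so H_out = H_in.
T_out = Σ ṁᵢCp,ᵢTᵢ / Σ ṁᵢCp,ᵢ
      = -2522.9 / 106.39 = -23.713 °C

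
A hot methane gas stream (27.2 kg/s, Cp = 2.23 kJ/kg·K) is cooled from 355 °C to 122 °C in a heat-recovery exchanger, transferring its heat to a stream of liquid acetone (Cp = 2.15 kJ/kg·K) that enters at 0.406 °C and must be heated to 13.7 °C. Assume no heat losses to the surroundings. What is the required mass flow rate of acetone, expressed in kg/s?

ṁ_c = 494 kg/s

Heat released by hot stream: Q = 27.2 × 2.23 × (355 − 122) = 14133 kJ/s
Energy balance on cold side (adiabatic exchanger): Q = ṁ_c·Cp_c·(T_c,out − T_c,in)
ṁ_c = 14133 / [2.15 × (13.7 − 0.406)] = 494.46 kg/s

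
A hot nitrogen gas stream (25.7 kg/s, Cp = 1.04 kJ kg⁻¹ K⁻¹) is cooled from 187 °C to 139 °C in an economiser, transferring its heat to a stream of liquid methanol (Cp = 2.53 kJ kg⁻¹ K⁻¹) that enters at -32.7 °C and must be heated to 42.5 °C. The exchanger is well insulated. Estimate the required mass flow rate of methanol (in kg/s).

ṁ_c = 6.74 kg/s

Heat released by hot stream: Q = 25.7 × 1.04 × (187 − 139) = 1282.9 kJ/s
Energy balance on cold side (adiabatic exchanger): Q = ṁ_c·Cp_c·(T_c,out − T_c,in)
ṁ_c = 1282.9 / [2.53 × (42.5 − -32.7)] = 6.7433 kg/s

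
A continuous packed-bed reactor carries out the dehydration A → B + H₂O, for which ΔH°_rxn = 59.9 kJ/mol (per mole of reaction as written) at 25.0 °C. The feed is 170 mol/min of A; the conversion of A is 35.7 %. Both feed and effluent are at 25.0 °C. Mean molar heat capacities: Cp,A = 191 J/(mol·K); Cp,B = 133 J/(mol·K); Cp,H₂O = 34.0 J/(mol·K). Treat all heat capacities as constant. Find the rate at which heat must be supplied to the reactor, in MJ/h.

Q_in = 218 MJ/h

Extent of reaction ξ = 0.357 × 170 = 60.69 mol/min
Reaction term: ξ·ΔH°_rxn = 60.69 × 59.9 = 3635.3 kJ/min
Q = ΔH = 3635.3 kJ/min = 60.589 kW
Heat supplied = 218.12 MJ/h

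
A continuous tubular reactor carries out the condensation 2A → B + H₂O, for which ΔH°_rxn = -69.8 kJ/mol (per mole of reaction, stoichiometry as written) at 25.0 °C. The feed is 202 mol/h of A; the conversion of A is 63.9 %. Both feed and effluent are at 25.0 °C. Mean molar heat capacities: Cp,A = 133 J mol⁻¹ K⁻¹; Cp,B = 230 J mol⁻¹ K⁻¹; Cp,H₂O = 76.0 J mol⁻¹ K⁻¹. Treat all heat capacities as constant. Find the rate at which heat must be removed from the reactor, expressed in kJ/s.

Q_out = 1.25 kJ/s

Extent of reaction ξ = 0.639 × 202 / 2 = 64.539 mol/h
Reaction term: ξ·ΔH°_rxn = 64.539 × -69.8 = -4504.8 kJ/h
Q = ΔH = -4504.8 kJ/h = -1.2513 kW
Heat removed = 1.2513 kJ/s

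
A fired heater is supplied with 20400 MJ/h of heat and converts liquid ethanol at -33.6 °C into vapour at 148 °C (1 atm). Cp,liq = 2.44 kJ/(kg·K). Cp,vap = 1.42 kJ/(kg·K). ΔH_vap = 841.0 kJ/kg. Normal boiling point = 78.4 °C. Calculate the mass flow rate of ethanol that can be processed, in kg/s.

ṁ = 4.67 kg/s

Δh = 2.44×(78.4−-33.6) + 841.0 + 1.42×(148−78.4) = 1213.1 kJ/kg
Q = 20400 MJ/h = 5666.7 kJ/s = 5666.7 kJ/s
ṁ = Q/Δh = 5666.7 / 1213.1 = 4.6712 kg/s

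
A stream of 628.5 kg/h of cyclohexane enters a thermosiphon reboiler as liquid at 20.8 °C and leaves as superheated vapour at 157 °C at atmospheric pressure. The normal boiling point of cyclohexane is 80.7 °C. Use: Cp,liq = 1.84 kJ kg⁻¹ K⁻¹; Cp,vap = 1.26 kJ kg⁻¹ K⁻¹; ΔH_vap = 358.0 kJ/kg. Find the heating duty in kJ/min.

Q = 5910 kJ/min

liquid 20.8→80.7 °C: 110.22 kJ/kg
vaporisation at 80.7 °C: 358 kJ/kg
vapour 80.7→157 °C: 96.138 kJ/kg
Δh = 110.22 + 358 + 96.138 = 564.35 kJ/kg
Q = ṁ·Δh = 628.5 kg/h × 564.35 kJ/kg = 354700 kJ/h
|Q| = 98.527 kW = 5911.6 kJ/min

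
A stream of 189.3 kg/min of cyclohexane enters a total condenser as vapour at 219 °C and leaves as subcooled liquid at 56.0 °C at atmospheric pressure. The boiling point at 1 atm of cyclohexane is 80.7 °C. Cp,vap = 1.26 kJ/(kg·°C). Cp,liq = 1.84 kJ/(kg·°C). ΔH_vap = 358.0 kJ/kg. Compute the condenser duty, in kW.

vapour 219→80.7 °C: -174.26 kJ/kg
condensation at 80.7 °C: -358 kJ/kg
liquid 80.7→56.0 °C: -45.448 kJ/kg
Δh = -174.26 + -358 + -45.448 = -577.71 kJ/kg
Q = ṁ·Δh = 189.3 kg/min × -577.71 kJ/kg = -109360 kJ/min
|Q| = 1822.7 kW

Q_c = 1820 kW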